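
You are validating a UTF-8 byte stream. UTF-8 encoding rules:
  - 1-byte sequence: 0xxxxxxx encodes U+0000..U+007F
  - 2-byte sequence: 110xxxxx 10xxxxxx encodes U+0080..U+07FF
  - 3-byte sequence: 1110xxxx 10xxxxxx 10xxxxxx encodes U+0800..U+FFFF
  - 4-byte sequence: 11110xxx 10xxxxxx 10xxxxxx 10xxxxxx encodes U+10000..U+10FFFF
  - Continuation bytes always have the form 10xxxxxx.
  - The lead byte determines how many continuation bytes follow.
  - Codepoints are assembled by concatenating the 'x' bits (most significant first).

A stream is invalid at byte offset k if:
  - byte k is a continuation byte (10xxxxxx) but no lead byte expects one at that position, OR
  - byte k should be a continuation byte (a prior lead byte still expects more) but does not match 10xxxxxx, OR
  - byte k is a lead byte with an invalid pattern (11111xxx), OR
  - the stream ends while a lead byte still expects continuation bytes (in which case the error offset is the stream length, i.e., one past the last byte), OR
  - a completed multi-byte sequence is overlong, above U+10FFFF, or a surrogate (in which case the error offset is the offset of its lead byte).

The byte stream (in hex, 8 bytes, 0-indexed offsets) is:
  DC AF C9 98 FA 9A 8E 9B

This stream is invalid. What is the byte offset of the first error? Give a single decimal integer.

Answer: 4

Derivation:
Byte[0]=DC: 2-byte lead, need 1 cont bytes. acc=0x1C
Byte[1]=AF: continuation. acc=(acc<<6)|0x2F=0x72F
Completed: cp=U+072F (starts at byte 0)
Byte[2]=C9: 2-byte lead, need 1 cont bytes. acc=0x9
Byte[3]=98: continuation. acc=(acc<<6)|0x18=0x258
Completed: cp=U+0258 (starts at byte 2)
Byte[4]=FA: INVALID lead byte (not 0xxx/110x/1110/11110)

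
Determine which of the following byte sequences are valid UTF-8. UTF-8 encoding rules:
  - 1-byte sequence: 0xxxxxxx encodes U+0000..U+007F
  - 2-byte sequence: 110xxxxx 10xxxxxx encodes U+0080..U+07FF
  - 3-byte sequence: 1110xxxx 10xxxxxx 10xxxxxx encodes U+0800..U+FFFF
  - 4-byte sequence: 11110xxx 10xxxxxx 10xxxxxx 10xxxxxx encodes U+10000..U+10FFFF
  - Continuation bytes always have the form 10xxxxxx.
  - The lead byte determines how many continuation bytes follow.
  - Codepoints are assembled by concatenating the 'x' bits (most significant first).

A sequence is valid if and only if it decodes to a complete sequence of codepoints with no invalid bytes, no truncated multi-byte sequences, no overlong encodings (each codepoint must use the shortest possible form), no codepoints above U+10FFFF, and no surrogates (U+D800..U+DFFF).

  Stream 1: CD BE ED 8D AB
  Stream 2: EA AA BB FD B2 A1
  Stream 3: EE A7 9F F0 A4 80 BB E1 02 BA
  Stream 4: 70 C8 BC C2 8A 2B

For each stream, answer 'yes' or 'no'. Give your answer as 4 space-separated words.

Stream 1: decodes cleanly. VALID
Stream 2: error at byte offset 3. INVALID
Stream 3: error at byte offset 8. INVALID
Stream 4: decodes cleanly. VALID

Answer: yes no no yes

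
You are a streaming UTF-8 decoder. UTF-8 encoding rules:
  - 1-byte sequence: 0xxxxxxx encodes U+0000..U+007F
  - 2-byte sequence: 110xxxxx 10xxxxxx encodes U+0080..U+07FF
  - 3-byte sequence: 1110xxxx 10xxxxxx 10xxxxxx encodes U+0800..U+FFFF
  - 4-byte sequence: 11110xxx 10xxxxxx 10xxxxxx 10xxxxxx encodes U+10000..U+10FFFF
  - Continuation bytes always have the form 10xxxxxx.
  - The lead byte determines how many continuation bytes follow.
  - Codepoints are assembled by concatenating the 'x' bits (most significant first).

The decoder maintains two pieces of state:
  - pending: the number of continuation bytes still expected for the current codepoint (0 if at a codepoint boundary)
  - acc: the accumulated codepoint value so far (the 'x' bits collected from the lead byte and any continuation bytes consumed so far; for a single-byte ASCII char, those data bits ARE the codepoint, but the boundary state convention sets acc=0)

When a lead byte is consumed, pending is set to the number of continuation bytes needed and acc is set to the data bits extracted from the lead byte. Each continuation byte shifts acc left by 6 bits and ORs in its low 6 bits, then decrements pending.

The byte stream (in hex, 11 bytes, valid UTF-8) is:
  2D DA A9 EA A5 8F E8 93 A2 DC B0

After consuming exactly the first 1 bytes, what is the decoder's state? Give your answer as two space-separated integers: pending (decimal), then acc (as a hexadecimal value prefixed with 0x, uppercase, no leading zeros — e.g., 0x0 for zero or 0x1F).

Byte[0]=2D: 1-byte. pending=0, acc=0x0

Answer: 0 0x0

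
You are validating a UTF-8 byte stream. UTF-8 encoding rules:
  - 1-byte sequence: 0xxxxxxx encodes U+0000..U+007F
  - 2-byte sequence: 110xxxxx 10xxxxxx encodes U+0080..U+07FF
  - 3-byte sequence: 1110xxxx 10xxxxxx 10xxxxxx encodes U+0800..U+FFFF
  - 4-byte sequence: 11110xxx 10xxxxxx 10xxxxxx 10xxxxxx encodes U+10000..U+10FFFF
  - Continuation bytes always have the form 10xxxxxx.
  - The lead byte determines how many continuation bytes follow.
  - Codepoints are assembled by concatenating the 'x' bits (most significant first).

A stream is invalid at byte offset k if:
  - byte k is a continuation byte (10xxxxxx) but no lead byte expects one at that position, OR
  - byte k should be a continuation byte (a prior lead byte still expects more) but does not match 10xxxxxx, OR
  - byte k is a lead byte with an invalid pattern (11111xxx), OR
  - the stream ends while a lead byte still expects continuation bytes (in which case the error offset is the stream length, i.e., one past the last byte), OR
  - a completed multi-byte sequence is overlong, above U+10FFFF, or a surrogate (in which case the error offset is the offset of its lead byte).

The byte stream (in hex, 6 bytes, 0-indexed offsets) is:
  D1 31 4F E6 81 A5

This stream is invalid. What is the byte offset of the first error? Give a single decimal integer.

Byte[0]=D1: 2-byte lead, need 1 cont bytes. acc=0x11
Byte[1]=31: expected 10xxxxxx continuation. INVALID

Answer: 1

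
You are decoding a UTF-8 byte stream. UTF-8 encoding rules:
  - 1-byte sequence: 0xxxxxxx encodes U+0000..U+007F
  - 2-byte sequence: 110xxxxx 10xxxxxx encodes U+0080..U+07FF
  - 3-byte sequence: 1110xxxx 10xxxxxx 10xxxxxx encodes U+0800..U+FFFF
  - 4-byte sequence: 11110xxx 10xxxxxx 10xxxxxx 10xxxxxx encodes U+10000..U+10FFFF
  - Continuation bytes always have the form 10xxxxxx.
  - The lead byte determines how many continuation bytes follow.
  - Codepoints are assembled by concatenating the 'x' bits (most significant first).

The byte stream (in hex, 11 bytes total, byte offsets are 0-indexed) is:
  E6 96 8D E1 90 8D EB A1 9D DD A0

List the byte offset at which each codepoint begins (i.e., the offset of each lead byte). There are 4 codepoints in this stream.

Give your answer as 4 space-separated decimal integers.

Answer: 0 3 6 9

Derivation:
Byte[0]=E6: 3-byte lead, need 2 cont bytes. acc=0x6
Byte[1]=96: continuation. acc=(acc<<6)|0x16=0x196
Byte[2]=8D: continuation. acc=(acc<<6)|0x0D=0x658D
Completed: cp=U+658D (starts at byte 0)
Byte[3]=E1: 3-byte lead, need 2 cont bytes. acc=0x1
Byte[4]=90: continuation. acc=(acc<<6)|0x10=0x50
Byte[5]=8D: continuation. acc=(acc<<6)|0x0D=0x140D
Completed: cp=U+140D (starts at byte 3)
Byte[6]=EB: 3-byte lead, need 2 cont bytes. acc=0xB
Byte[7]=A1: continuation. acc=(acc<<6)|0x21=0x2E1
Byte[8]=9D: continuation. acc=(acc<<6)|0x1D=0xB85D
Completed: cp=U+B85D (starts at byte 6)
Byte[9]=DD: 2-byte lead, need 1 cont bytes. acc=0x1D
Byte[10]=A0: continuation. acc=(acc<<6)|0x20=0x760
Completed: cp=U+0760 (starts at byte 9)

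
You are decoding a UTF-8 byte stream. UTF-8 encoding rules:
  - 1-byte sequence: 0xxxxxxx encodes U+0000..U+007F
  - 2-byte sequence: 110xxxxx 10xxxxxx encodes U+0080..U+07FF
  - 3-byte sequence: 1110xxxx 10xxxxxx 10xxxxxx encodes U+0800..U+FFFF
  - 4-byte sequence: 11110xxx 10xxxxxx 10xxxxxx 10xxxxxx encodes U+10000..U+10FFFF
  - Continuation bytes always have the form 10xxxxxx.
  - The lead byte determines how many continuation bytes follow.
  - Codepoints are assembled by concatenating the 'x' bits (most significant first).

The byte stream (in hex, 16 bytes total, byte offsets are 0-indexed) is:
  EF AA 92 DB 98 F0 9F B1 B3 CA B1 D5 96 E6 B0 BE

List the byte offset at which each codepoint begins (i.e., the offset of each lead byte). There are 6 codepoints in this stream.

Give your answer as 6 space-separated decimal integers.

Answer: 0 3 5 9 11 13

Derivation:
Byte[0]=EF: 3-byte lead, need 2 cont bytes. acc=0xF
Byte[1]=AA: continuation. acc=(acc<<6)|0x2A=0x3EA
Byte[2]=92: continuation. acc=(acc<<6)|0x12=0xFA92
Completed: cp=U+FA92 (starts at byte 0)
Byte[3]=DB: 2-byte lead, need 1 cont bytes. acc=0x1B
Byte[4]=98: continuation. acc=(acc<<6)|0x18=0x6D8
Completed: cp=U+06D8 (starts at byte 3)
Byte[5]=F0: 4-byte lead, need 3 cont bytes. acc=0x0
Byte[6]=9F: continuation. acc=(acc<<6)|0x1F=0x1F
Byte[7]=B1: continuation. acc=(acc<<6)|0x31=0x7F1
Byte[8]=B3: continuation. acc=(acc<<6)|0x33=0x1FC73
Completed: cp=U+1FC73 (starts at byte 5)
Byte[9]=CA: 2-byte lead, need 1 cont bytes. acc=0xA
Byte[10]=B1: continuation. acc=(acc<<6)|0x31=0x2B1
Completed: cp=U+02B1 (starts at byte 9)
Byte[11]=D5: 2-byte lead, need 1 cont bytes. acc=0x15
Byte[12]=96: continuation. acc=(acc<<6)|0x16=0x556
Completed: cp=U+0556 (starts at byte 11)
Byte[13]=E6: 3-byte lead, need 2 cont bytes. acc=0x6
Byte[14]=B0: continuation. acc=(acc<<6)|0x30=0x1B0
Byte[15]=BE: continuation. acc=(acc<<6)|0x3E=0x6C3E
Completed: cp=U+6C3E (starts at byte 13)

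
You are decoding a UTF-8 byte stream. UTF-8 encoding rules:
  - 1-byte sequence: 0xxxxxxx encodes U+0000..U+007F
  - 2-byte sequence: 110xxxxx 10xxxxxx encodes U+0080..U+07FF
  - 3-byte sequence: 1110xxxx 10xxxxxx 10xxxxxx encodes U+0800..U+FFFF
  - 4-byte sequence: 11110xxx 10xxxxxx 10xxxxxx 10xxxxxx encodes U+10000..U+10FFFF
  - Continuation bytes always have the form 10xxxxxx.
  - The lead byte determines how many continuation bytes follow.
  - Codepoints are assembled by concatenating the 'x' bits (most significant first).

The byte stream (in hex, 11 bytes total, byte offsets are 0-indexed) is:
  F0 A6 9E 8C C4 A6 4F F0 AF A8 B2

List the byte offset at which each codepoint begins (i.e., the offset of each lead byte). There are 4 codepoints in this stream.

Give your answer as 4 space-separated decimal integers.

Byte[0]=F0: 4-byte lead, need 3 cont bytes. acc=0x0
Byte[1]=A6: continuation. acc=(acc<<6)|0x26=0x26
Byte[2]=9E: continuation. acc=(acc<<6)|0x1E=0x99E
Byte[3]=8C: continuation. acc=(acc<<6)|0x0C=0x2678C
Completed: cp=U+2678C (starts at byte 0)
Byte[4]=C4: 2-byte lead, need 1 cont bytes. acc=0x4
Byte[5]=A6: continuation. acc=(acc<<6)|0x26=0x126
Completed: cp=U+0126 (starts at byte 4)
Byte[6]=4F: 1-byte ASCII. cp=U+004F
Byte[7]=F0: 4-byte lead, need 3 cont bytes. acc=0x0
Byte[8]=AF: continuation. acc=(acc<<6)|0x2F=0x2F
Byte[9]=A8: continuation. acc=(acc<<6)|0x28=0xBE8
Byte[10]=B2: continuation. acc=(acc<<6)|0x32=0x2FA32
Completed: cp=U+2FA32 (starts at byte 7)

Answer: 0 4 6 7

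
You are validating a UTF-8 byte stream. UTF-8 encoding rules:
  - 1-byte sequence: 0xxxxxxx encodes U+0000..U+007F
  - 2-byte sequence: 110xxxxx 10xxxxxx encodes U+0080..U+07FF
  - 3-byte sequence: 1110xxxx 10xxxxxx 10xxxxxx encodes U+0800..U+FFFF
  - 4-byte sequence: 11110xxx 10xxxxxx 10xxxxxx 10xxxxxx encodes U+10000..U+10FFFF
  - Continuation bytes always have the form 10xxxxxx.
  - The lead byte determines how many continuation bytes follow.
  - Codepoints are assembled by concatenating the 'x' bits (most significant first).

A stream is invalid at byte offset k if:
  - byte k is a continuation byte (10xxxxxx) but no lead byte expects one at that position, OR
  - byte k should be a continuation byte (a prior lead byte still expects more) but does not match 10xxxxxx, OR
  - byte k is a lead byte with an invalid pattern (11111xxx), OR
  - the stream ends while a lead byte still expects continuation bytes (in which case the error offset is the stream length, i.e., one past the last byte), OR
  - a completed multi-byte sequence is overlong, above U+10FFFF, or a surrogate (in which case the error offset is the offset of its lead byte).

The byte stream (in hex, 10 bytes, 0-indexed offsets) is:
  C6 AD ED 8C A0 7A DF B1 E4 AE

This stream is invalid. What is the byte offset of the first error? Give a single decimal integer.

Answer: 10

Derivation:
Byte[0]=C6: 2-byte lead, need 1 cont bytes. acc=0x6
Byte[1]=AD: continuation. acc=(acc<<6)|0x2D=0x1AD
Completed: cp=U+01AD (starts at byte 0)
Byte[2]=ED: 3-byte lead, need 2 cont bytes. acc=0xD
Byte[3]=8C: continuation. acc=(acc<<6)|0x0C=0x34C
Byte[4]=A0: continuation. acc=(acc<<6)|0x20=0xD320
Completed: cp=U+D320 (starts at byte 2)
Byte[5]=7A: 1-byte ASCII. cp=U+007A
Byte[6]=DF: 2-byte lead, need 1 cont bytes. acc=0x1F
Byte[7]=B1: continuation. acc=(acc<<6)|0x31=0x7F1
Completed: cp=U+07F1 (starts at byte 6)
Byte[8]=E4: 3-byte lead, need 2 cont bytes. acc=0x4
Byte[9]=AE: continuation. acc=(acc<<6)|0x2E=0x12E
Byte[10]: stream ended, expected continuation. INVALID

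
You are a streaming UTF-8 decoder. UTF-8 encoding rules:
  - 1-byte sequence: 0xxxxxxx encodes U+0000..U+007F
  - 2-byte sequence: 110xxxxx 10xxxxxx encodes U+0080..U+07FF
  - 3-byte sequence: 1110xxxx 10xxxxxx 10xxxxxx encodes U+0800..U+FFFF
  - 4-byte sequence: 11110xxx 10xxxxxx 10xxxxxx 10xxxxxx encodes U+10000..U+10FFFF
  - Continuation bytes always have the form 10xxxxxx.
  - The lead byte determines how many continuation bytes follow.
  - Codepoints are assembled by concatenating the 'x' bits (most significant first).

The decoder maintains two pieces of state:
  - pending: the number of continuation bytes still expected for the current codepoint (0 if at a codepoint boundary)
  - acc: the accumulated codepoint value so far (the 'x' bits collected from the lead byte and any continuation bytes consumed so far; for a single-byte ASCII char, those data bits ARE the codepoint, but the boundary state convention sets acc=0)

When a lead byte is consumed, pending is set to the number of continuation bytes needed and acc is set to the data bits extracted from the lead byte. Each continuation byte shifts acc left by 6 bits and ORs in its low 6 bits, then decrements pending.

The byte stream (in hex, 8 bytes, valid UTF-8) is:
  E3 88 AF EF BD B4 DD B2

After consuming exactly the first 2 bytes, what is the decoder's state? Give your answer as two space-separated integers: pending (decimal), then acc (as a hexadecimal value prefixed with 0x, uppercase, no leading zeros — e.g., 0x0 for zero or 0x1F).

Byte[0]=E3: 3-byte lead. pending=2, acc=0x3
Byte[1]=88: continuation. acc=(acc<<6)|0x08=0xC8, pending=1

Answer: 1 0xC8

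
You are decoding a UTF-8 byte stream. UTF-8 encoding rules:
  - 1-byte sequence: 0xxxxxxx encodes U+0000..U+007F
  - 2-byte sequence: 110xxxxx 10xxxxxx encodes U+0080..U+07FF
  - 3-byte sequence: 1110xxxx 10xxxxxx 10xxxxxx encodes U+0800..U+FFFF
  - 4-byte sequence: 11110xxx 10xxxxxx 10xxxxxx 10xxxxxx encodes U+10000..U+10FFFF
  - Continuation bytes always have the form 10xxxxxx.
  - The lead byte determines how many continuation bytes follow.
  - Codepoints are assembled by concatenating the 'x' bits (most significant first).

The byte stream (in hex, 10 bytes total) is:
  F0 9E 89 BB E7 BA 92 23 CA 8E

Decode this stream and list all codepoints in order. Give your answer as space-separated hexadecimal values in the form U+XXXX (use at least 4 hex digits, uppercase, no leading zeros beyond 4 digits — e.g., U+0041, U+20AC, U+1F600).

Answer: U+1E27B U+7E92 U+0023 U+028E

Derivation:
Byte[0]=F0: 4-byte lead, need 3 cont bytes. acc=0x0
Byte[1]=9E: continuation. acc=(acc<<6)|0x1E=0x1E
Byte[2]=89: continuation. acc=(acc<<6)|0x09=0x789
Byte[3]=BB: continuation. acc=(acc<<6)|0x3B=0x1E27B
Completed: cp=U+1E27B (starts at byte 0)
Byte[4]=E7: 3-byte lead, need 2 cont bytes. acc=0x7
Byte[5]=BA: continuation. acc=(acc<<6)|0x3A=0x1FA
Byte[6]=92: continuation. acc=(acc<<6)|0x12=0x7E92
Completed: cp=U+7E92 (starts at byte 4)
Byte[7]=23: 1-byte ASCII. cp=U+0023
Byte[8]=CA: 2-byte lead, need 1 cont bytes. acc=0xA
Byte[9]=8E: continuation. acc=(acc<<6)|0x0E=0x28E
Completed: cp=U+028E (starts at byte 8)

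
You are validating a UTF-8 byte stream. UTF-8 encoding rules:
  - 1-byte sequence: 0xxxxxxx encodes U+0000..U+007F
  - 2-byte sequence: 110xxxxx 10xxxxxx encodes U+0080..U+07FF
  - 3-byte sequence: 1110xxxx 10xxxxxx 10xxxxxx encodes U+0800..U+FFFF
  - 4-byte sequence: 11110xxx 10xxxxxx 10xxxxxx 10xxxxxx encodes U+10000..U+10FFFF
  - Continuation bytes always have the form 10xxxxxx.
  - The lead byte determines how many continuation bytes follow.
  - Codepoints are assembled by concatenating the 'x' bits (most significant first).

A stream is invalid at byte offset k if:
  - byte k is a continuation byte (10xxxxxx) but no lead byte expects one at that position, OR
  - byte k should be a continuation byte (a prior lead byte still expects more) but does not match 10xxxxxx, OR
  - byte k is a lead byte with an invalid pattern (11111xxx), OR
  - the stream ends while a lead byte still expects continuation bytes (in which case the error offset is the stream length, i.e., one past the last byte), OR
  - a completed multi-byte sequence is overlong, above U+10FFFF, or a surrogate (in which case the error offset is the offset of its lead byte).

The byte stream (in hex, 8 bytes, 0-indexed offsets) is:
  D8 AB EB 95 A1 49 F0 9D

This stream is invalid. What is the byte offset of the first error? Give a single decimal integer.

Answer: 8

Derivation:
Byte[0]=D8: 2-byte lead, need 1 cont bytes. acc=0x18
Byte[1]=AB: continuation. acc=(acc<<6)|0x2B=0x62B
Completed: cp=U+062B (starts at byte 0)
Byte[2]=EB: 3-byte lead, need 2 cont bytes. acc=0xB
Byte[3]=95: continuation. acc=(acc<<6)|0x15=0x2D5
Byte[4]=A1: continuation. acc=(acc<<6)|0x21=0xB561
Completed: cp=U+B561 (starts at byte 2)
Byte[5]=49: 1-byte ASCII. cp=U+0049
Byte[6]=F0: 4-byte lead, need 3 cont bytes. acc=0x0
Byte[7]=9D: continuation. acc=(acc<<6)|0x1D=0x1D
Byte[8]: stream ended, expected continuation. INVALID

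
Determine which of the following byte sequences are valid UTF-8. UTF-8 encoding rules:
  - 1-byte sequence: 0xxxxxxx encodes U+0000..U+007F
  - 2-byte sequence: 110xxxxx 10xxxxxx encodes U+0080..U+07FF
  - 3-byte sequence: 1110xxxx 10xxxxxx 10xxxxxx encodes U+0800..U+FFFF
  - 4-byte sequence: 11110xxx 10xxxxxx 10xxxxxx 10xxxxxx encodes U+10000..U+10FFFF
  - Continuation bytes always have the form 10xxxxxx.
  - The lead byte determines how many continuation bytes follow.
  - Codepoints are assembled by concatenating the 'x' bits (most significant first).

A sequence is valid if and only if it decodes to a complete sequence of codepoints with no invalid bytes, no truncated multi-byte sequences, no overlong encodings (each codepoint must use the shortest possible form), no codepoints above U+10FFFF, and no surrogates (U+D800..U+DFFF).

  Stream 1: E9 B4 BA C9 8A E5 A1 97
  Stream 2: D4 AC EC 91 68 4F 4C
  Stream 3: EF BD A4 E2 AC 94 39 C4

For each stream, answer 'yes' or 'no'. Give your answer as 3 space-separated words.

Stream 1: decodes cleanly. VALID
Stream 2: error at byte offset 4. INVALID
Stream 3: error at byte offset 8. INVALID

Answer: yes no no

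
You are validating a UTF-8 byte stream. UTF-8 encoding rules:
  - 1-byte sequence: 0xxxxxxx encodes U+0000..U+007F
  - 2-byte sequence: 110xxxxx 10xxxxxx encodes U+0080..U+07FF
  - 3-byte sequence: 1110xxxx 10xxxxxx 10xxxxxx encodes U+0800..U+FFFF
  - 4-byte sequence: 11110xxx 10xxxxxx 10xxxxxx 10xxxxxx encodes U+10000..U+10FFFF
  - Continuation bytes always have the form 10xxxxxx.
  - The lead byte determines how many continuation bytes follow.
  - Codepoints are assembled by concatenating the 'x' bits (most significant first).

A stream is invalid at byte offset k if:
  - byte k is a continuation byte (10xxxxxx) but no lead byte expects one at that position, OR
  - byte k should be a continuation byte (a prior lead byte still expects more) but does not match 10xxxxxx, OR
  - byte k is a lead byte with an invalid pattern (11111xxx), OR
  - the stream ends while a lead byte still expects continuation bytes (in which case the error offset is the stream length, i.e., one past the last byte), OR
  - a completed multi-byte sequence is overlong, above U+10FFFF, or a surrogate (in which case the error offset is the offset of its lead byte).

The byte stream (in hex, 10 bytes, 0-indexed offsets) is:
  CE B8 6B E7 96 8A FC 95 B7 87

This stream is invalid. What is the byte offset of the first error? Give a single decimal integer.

Answer: 6

Derivation:
Byte[0]=CE: 2-byte lead, need 1 cont bytes. acc=0xE
Byte[1]=B8: continuation. acc=(acc<<6)|0x38=0x3B8
Completed: cp=U+03B8 (starts at byte 0)
Byte[2]=6B: 1-byte ASCII. cp=U+006B
Byte[3]=E7: 3-byte lead, need 2 cont bytes. acc=0x7
Byte[4]=96: continuation. acc=(acc<<6)|0x16=0x1D6
Byte[5]=8A: continuation. acc=(acc<<6)|0x0A=0x758A
Completed: cp=U+758A (starts at byte 3)
Byte[6]=FC: INVALID lead byte (not 0xxx/110x/1110/11110)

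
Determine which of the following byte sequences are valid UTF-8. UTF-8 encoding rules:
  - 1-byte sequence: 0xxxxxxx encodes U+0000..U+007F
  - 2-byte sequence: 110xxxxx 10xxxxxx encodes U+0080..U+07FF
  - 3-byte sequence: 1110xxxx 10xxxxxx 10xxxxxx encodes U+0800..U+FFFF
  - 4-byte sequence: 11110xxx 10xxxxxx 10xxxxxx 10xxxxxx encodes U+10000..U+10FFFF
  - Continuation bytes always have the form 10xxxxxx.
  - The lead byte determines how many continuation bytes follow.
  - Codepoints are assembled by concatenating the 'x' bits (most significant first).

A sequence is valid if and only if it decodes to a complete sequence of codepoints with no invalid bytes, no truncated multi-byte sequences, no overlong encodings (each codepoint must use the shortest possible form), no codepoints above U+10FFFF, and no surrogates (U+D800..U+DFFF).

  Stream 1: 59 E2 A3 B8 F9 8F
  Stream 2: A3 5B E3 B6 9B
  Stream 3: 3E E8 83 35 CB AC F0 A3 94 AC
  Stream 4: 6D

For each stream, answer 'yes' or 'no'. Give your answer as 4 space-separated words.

Stream 1: error at byte offset 4. INVALID
Stream 2: error at byte offset 0. INVALID
Stream 3: error at byte offset 3. INVALID
Stream 4: decodes cleanly. VALID

Answer: no no no yes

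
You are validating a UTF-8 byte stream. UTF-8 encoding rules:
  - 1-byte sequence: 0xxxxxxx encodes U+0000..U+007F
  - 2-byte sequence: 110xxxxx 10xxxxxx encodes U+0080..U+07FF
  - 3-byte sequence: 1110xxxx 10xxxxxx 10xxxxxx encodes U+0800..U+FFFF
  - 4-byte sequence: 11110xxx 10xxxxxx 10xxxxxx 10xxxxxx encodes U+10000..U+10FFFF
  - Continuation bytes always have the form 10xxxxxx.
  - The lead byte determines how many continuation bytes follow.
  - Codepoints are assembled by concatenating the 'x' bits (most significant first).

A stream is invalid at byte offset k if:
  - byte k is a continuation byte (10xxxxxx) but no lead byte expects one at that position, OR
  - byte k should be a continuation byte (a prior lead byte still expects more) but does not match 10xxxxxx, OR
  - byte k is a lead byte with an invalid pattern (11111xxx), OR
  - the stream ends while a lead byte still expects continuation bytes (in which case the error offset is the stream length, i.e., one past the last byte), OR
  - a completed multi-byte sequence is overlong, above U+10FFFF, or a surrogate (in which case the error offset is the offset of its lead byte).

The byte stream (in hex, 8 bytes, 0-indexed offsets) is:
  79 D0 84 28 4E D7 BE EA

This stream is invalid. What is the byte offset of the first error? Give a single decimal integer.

Answer: 8

Derivation:
Byte[0]=79: 1-byte ASCII. cp=U+0079
Byte[1]=D0: 2-byte lead, need 1 cont bytes. acc=0x10
Byte[2]=84: continuation. acc=(acc<<6)|0x04=0x404
Completed: cp=U+0404 (starts at byte 1)
Byte[3]=28: 1-byte ASCII. cp=U+0028
Byte[4]=4E: 1-byte ASCII. cp=U+004E
Byte[5]=D7: 2-byte lead, need 1 cont bytes. acc=0x17
Byte[6]=BE: continuation. acc=(acc<<6)|0x3E=0x5FE
Completed: cp=U+05FE (starts at byte 5)
Byte[7]=EA: 3-byte lead, need 2 cont bytes. acc=0xA
Byte[8]: stream ended, expected continuation. INVALID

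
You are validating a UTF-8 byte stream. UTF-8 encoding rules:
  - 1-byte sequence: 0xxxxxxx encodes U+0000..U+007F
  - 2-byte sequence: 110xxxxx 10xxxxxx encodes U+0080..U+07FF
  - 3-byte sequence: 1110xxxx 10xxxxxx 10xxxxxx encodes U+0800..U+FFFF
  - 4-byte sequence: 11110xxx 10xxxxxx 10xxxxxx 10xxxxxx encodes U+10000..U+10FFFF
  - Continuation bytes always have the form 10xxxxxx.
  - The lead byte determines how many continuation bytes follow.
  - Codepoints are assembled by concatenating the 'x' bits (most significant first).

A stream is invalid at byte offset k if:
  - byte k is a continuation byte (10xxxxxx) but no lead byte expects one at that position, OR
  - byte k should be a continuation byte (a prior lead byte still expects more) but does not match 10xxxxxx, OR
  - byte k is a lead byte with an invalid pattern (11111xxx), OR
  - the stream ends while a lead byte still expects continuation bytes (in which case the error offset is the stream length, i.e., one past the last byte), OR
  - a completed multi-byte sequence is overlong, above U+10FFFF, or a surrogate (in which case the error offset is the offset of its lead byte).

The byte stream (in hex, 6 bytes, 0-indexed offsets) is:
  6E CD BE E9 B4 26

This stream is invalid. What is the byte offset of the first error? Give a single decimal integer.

Answer: 5

Derivation:
Byte[0]=6E: 1-byte ASCII. cp=U+006E
Byte[1]=CD: 2-byte lead, need 1 cont bytes. acc=0xD
Byte[2]=BE: continuation. acc=(acc<<6)|0x3E=0x37E
Completed: cp=U+037E (starts at byte 1)
Byte[3]=E9: 3-byte lead, need 2 cont bytes. acc=0x9
Byte[4]=B4: continuation. acc=(acc<<6)|0x34=0x274
Byte[5]=26: expected 10xxxxxx continuation. INVALID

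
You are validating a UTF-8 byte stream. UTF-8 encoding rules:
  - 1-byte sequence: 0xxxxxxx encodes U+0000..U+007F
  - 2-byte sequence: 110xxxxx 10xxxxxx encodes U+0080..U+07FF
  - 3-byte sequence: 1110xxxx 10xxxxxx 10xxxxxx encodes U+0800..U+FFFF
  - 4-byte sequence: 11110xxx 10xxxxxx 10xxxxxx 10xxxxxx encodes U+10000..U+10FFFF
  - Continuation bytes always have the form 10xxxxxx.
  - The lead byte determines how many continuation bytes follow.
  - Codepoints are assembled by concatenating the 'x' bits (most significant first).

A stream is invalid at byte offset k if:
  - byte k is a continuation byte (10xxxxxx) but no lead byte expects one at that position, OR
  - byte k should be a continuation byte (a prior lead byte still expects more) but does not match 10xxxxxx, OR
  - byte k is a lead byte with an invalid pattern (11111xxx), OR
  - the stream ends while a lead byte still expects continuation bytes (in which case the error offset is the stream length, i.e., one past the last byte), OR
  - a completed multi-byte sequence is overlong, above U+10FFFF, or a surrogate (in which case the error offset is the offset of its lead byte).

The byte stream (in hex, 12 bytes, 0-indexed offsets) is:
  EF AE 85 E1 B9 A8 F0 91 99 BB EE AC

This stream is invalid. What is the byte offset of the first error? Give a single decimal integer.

Byte[0]=EF: 3-byte lead, need 2 cont bytes. acc=0xF
Byte[1]=AE: continuation. acc=(acc<<6)|0x2E=0x3EE
Byte[2]=85: continuation. acc=(acc<<6)|0x05=0xFB85
Completed: cp=U+FB85 (starts at byte 0)
Byte[3]=E1: 3-byte lead, need 2 cont bytes. acc=0x1
Byte[4]=B9: continuation. acc=(acc<<6)|0x39=0x79
Byte[5]=A8: continuation. acc=(acc<<6)|0x28=0x1E68
Completed: cp=U+1E68 (starts at byte 3)
Byte[6]=F0: 4-byte lead, need 3 cont bytes. acc=0x0
Byte[7]=91: continuation. acc=(acc<<6)|0x11=0x11
Byte[8]=99: continuation. acc=(acc<<6)|0x19=0x459
Byte[9]=BB: continuation. acc=(acc<<6)|0x3B=0x1167B
Completed: cp=U+1167B (starts at byte 6)
Byte[10]=EE: 3-byte lead, need 2 cont bytes. acc=0xE
Byte[11]=AC: continuation. acc=(acc<<6)|0x2C=0x3AC
Byte[12]: stream ended, expected continuation. INVALID

Answer: 12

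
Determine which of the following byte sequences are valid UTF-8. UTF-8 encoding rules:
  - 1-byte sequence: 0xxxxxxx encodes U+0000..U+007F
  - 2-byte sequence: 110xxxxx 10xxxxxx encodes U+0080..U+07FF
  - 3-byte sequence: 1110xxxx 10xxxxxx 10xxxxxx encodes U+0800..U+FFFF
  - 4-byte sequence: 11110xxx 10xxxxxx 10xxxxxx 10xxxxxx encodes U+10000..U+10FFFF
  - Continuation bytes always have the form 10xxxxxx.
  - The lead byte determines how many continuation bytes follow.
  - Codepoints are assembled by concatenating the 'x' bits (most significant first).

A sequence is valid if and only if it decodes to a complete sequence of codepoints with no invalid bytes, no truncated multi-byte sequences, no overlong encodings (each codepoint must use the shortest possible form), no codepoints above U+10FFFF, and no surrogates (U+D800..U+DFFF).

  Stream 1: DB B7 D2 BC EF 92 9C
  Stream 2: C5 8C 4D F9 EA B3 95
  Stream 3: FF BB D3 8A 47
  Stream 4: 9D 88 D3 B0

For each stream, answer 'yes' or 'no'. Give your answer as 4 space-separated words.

Answer: yes no no no

Derivation:
Stream 1: decodes cleanly. VALID
Stream 2: error at byte offset 3. INVALID
Stream 3: error at byte offset 0. INVALID
Stream 4: error at byte offset 0. INVALID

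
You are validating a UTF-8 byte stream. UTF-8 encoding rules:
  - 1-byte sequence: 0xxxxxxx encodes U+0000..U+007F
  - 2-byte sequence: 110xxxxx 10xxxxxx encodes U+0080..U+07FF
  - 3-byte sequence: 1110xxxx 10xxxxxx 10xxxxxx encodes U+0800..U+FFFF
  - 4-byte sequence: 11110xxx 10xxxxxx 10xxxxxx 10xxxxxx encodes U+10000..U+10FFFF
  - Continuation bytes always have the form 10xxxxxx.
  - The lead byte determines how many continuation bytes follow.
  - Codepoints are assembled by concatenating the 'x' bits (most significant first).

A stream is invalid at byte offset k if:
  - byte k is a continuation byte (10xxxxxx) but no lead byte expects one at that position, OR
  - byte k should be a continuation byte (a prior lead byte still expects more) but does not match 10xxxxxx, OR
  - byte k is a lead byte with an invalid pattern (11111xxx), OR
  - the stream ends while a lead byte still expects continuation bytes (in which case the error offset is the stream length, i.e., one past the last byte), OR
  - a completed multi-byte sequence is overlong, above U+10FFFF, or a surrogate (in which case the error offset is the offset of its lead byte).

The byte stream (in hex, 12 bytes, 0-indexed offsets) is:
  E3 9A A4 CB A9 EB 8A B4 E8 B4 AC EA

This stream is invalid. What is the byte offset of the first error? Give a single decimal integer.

Answer: 12

Derivation:
Byte[0]=E3: 3-byte lead, need 2 cont bytes. acc=0x3
Byte[1]=9A: continuation. acc=(acc<<6)|0x1A=0xDA
Byte[2]=A4: continuation. acc=(acc<<6)|0x24=0x36A4
Completed: cp=U+36A4 (starts at byte 0)
Byte[3]=CB: 2-byte lead, need 1 cont bytes. acc=0xB
Byte[4]=A9: continuation. acc=(acc<<6)|0x29=0x2E9
Completed: cp=U+02E9 (starts at byte 3)
Byte[5]=EB: 3-byte lead, need 2 cont bytes. acc=0xB
Byte[6]=8A: continuation. acc=(acc<<6)|0x0A=0x2CA
Byte[7]=B4: continuation. acc=(acc<<6)|0x34=0xB2B4
Completed: cp=U+B2B4 (starts at byte 5)
Byte[8]=E8: 3-byte lead, need 2 cont bytes. acc=0x8
Byte[9]=B4: continuation. acc=(acc<<6)|0x34=0x234
Byte[10]=AC: continuation. acc=(acc<<6)|0x2C=0x8D2C
Completed: cp=U+8D2C (starts at byte 8)
Byte[11]=EA: 3-byte lead, need 2 cont bytes. acc=0xA
Byte[12]: stream ended, expected continuation. INVALID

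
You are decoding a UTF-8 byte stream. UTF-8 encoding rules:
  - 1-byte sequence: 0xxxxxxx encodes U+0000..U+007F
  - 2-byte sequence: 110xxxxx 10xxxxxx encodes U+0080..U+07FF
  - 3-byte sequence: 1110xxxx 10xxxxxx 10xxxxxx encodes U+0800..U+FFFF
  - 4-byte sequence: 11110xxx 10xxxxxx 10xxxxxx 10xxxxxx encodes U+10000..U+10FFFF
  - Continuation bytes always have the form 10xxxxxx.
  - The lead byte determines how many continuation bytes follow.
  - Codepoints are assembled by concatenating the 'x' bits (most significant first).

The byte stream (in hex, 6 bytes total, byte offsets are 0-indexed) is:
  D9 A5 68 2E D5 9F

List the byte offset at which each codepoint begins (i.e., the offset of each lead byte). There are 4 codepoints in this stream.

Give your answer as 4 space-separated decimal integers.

Answer: 0 2 3 4

Derivation:
Byte[0]=D9: 2-byte lead, need 1 cont bytes. acc=0x19
Byte[1]=A5: continuation. acc=(acc<<6)|0x25=0x665
Completed: cp=U+0665 (starts at byte 0)
Byte[2]=68: 1-byte ASCII. cp=U+0068
Byte[3]=2E: 1-byte ASCII. cp=U+002E
Byte[4]=D5: 2-byte lead, need 1 cont bytes. acc=0x15
Byte[5]=9F: continuation. acc=(acc<<6)|0x1F=0x55F
Completed: cp=U+055F (starts at byte 4)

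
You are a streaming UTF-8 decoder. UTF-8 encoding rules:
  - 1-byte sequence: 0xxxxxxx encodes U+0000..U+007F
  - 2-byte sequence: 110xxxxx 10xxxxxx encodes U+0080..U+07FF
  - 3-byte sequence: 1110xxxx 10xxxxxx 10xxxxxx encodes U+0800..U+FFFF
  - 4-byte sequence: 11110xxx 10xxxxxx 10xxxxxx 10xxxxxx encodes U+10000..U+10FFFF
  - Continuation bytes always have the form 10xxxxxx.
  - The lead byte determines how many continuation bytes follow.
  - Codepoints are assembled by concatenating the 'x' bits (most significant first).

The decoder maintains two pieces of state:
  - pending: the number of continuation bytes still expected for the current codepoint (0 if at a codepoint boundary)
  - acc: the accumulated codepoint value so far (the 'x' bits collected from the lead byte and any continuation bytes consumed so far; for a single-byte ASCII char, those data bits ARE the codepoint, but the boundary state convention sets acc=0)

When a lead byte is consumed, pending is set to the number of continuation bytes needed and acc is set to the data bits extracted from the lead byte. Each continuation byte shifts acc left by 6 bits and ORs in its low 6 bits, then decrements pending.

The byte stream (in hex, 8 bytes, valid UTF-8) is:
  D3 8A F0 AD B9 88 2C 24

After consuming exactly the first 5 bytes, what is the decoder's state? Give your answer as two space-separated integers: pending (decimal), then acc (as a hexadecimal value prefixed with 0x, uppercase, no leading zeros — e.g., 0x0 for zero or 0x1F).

Byte[0]=D3: 2-byte lead. pending=1, acc=0x13
Byte[1]=8A: continuation. acc=(acc<<6)|0x0A=0x4CA, pending=0
Byte[2]=F0: 4-byte lead. pending=3, acc=0x0
Byte[3]=AD: continuation. acc=(acc<<6)|0x2D=0x2D, pending=2
Byte[4]=B9: continuation. acc=(acc<<6)|0x39=0xB79, pending=1

Answer: 1 0xB79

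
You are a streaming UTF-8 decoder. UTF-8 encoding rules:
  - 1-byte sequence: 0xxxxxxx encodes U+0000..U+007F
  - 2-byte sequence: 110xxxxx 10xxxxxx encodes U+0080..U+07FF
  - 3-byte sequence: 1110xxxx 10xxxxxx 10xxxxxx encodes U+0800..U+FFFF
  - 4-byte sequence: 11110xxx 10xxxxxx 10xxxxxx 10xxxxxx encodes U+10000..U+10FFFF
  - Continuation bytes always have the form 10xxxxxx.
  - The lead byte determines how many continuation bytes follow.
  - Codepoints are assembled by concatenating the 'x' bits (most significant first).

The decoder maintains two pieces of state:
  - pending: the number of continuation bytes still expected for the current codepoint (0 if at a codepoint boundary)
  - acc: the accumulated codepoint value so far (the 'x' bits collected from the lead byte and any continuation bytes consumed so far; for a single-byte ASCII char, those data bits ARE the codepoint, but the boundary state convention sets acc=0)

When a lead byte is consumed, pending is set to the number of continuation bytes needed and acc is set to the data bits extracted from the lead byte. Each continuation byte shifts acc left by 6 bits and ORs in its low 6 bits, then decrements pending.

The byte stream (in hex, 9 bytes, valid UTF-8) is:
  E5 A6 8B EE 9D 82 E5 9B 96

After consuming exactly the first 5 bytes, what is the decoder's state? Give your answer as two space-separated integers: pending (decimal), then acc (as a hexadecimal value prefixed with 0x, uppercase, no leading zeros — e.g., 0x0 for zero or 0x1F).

Byte[0]=E5: 3-byte lead. pending=2, acc=0x5
Byte[1]=A6: continuation. acc=(acc<<6)|0x26=0x166, pending=1
Byte[2]=8B: continuation. acc=(acc<<6)|0x0B=0x598B, pending=0
Byte[3]=EE: 3-byte lead. pending=2, acc=0xE
Byte[4]=9D: continuation. acc=(acc<<6)|0x1D=0x39D, pending=1

Answer: 1 0x39D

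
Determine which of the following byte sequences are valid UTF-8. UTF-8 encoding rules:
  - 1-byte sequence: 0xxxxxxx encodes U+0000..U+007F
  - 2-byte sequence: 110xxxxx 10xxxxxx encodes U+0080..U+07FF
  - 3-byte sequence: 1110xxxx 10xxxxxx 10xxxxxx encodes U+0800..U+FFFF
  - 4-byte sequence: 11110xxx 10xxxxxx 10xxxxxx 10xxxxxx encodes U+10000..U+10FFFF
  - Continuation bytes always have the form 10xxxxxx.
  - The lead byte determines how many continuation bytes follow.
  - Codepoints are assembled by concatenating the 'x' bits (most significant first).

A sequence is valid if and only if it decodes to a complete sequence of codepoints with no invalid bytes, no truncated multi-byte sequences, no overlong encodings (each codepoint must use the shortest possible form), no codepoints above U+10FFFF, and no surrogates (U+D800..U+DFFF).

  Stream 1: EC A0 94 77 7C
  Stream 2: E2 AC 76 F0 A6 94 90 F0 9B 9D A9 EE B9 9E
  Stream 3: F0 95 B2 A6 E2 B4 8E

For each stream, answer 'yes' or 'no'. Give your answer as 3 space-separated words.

Answer: yes no yes

Derivation:
Stream 1: decodes cleanly. VALID
Stream 2: error at byte offset 2. INVALID
Stream 3: decodes cleanly. VALID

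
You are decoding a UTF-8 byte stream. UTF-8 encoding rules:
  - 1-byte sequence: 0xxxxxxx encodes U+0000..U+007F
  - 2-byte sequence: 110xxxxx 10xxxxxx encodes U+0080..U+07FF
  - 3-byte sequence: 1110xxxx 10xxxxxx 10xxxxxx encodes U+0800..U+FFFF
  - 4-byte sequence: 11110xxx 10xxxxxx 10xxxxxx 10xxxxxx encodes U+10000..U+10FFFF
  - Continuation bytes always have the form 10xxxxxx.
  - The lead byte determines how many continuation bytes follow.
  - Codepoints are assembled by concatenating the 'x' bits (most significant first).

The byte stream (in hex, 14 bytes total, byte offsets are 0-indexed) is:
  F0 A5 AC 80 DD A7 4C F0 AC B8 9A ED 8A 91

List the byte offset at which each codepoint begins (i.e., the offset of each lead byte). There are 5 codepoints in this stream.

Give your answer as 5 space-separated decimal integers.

Byte[0]=F0: 4-byte lead, need 3 cont bytes. acc=0x0
Byte[1]=A5: continuation. acc=(acc<<6)|0x25=0x25
Byte[2]=AC: continuation. acc=(acc<<6)|0x2C=0x96C
Byte[3]=80: continuation. acc=(acc<<6)|0x00=0x25B00
Completed: cp=U+25B00 (starts at byte 0)
Byte[4]=DD: 2-byte lead, need 1 cont bytes. acc=0x1D
Byte[5]=A7: continuation. acc=(acc<<6)|0x27=0x767
Completed: cp=U+0767 (starts at byte 4)
Byte[6]=4C: 1-byte ASCII. cp=U+004C
Byte[7]=F0: 4-byte lead, need 3 cont bytes. acc=0x0
Byte[8]=AC: continuation. acc=(acc<<6)|0x2C=0x2C
Byte[9]=B8: continuation. acc=(acc<<6)|0x38=0xB38
Byte[10]=9A: continuation. acc=(acc<<6)|0x1A=0x2CE1A
Completed: cp=U+2CE1A (starts at byte 7)
Byte[11]=ED: 3-byte lead, need 2 cont bytes. acc=0xD
Byte[12]=8A: continuation. acc=(acc<<6)|0x0A=0x34A
Byte[13]=91: continuation. acc=(acc<<6)|0x11=0xD291
Completed: cp=U+D291 (starts at byte 11)

Answer: 0 4 6 7 11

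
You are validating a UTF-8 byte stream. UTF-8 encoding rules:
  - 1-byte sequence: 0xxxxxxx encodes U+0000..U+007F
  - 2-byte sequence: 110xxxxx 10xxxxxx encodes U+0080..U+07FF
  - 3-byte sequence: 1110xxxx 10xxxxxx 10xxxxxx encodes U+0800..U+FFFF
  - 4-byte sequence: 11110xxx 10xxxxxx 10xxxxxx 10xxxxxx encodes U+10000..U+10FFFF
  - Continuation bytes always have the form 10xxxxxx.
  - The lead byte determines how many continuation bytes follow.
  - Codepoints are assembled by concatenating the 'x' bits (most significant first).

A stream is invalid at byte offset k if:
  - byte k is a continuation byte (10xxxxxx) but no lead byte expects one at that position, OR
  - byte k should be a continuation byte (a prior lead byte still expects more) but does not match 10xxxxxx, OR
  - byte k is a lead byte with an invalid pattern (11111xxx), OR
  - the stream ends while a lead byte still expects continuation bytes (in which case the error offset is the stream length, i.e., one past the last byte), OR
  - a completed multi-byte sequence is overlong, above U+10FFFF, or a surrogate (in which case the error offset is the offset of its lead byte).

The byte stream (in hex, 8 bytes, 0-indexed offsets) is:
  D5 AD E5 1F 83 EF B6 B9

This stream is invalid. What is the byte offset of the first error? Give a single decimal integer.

Answer: 3

Derivation:
Byte[0]=D5: 2-byte lead, need 1 cont bytes. acc=0x15
Byte[1]=AD: continuation. acc=(acc<<6)|0x2D=0x56D
Completed: cp=U+056D (starts at byte 0)
Byte[2]=E5: 3-byte lead, need 2 cont bytes. acc=0x5
Byte[3]=1F: expected 10xxxxxx continuation. INVALID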